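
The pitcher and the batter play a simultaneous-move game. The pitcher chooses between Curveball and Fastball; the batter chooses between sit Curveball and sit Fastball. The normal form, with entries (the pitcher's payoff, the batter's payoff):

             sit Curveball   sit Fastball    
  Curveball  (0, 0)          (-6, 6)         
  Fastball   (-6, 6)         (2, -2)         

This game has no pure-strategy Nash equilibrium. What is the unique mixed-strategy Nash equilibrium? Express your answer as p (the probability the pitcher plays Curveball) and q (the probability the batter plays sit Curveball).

In a mixed equilibrium the batter is indifferent between sit Curveball and sit Fastball; this condition fixes p.
  the batter's expected payoff from sit Curveball: p·0 + (1−p)·6 = -6p + 6
  the batter's expected payoff from sit Fastball: p·6 + (1−p)·(-2) = 8p - 2
  -6p + 6 = 8p - 2  ⇒  -14p = -8  ⇒  p = 4/7.
The batter's mix must leave the pitcher indifferent between Curveball and Fastball.
  the pitcher's payoff from Curveball: q·0 + (1−q)·(-6) = 6q - 6
  the pitcher's payoff from Fastball: q·(-6) + (1−q)·2 = -8q + 2
  6q - 6 = -8q + 2  ⇒  14q = 8  ⇒  q = 4/7.

p = 4/7, q = 4/7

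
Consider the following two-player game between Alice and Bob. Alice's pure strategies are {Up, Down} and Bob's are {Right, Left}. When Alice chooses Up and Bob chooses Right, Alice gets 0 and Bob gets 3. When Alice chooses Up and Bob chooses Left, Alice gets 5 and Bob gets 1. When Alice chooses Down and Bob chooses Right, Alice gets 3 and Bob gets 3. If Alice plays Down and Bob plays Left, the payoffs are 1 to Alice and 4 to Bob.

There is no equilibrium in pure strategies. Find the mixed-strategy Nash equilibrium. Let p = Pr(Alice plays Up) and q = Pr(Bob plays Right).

In a mixed equilibrium Bob is indifferent between Right and Left; this condition fixes p.
  Bob's expected payoff from Right: p·3 + (1−p)·3 = 3
  Bob's expected payoff from Left: p·1 + (1−p)·4 = -3p + 4
  3 = -3p + 4  ⇒  3p = 1  ⇒  p = 1/3.
Alice's indifference between Up and Down determines Bob's mixing probability q:
  Alice's payoff to Up: q·0 + (1−q)·5 = -5q + 5
  Alice's payoff to Down: q·3 + (1−q)·1 = 2q + 1
  -5q + 5 = 2q + 1  ⇒  -7q = -4  ⇒  q = 4/7.

p = 1/3, q = 4/7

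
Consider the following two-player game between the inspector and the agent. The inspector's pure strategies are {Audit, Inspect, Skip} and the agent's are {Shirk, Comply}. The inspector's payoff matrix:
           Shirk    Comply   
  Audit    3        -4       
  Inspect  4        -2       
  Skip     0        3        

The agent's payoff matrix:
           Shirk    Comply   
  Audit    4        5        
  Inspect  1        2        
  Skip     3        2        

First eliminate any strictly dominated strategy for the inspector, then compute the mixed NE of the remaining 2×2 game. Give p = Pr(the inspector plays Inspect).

p = 1/2

The inspector's strategy Audit is strictly dominated by Inspect: 4 > 3 and -2 > -4. Eliminate Audit.
In a mixed equilibrium the agent is indifferent between Shirk and Comply; this condition fixes p.
  the agent's expected payoff from Shirk: p·1 + (1−p)·3 = -2p + 3
  the agent's expected payoff from Comply: p·2 + (1−p)·2 = 2
  -2p + 3 = 2  ⇒  -2p = -1  ⇒  p = 1/2.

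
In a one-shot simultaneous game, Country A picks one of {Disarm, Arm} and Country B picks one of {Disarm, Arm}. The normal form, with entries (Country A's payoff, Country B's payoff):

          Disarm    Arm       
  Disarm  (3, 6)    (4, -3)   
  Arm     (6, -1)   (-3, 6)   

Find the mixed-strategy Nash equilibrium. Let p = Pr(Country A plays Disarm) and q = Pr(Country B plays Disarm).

p = 7/16, q = 7/10

Country A's mix must leave Country B indifferent between Disarm and Arm.
  Country B's payoff to Disarm: p·6 + (1−p)·(-1) = 7p - 1
  Country B's payoff to Arm: p·(-3) + (1−p)·6 = -9p + 6
  7p - 1 = -9p + 6  ⇒  16p = 7  ⇒  p = 7/16.
Country A's indifference between Disarm and Arm determines Country B's mixing probability q:
  Country A's payoff from Disarm: q·3 + (1−q)·4 = -q + 4
  Country A's payoff from Arm: q·6 + (1−q)·(-3) = 9q - 3
  -q + 4 = 9q - 3  ⇒  -10q = -7  ⇒  q = 7/10.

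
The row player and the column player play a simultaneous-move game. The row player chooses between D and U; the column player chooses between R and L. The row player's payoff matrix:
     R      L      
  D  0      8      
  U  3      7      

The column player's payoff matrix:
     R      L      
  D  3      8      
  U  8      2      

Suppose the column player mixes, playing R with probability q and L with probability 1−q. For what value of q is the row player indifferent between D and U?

In a mixed equilibrium the row player is indifferent between D and U; this condition fixes q.
  the row player's expected payoff from D: q·0 + (1−q)·8 = -8q + 8
  the row player's expected payoff from U: q·3 + (1−q)·7 = -4q + 7
  -8q + 8 = -4q + 7  ⇒  -4q = -1  ⇒  q = 1/4.

q = 1/4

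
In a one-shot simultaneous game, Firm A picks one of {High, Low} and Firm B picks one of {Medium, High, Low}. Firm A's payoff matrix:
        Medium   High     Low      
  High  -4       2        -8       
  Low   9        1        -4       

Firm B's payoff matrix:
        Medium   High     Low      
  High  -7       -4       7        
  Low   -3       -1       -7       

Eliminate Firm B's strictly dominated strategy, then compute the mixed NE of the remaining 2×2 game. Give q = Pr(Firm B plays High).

Firm B's strategy Medium is strictly dominated by High: -4 > -7 and -1 > -3. Eliminate Medium.
Firm A's indifference between High and Low determines Firm B's mixing probability q:
  Firm A's payoff from High: q·2 + (1−q)·(-8) = 10q - 8
  Firm A's payoff from Low: q·1 + (1−q)·(-4) = 5q - 4
  10q - 8 = 5q - 4  ⇒  5q = 4  ⇒  q = 4/5.

q = 4/5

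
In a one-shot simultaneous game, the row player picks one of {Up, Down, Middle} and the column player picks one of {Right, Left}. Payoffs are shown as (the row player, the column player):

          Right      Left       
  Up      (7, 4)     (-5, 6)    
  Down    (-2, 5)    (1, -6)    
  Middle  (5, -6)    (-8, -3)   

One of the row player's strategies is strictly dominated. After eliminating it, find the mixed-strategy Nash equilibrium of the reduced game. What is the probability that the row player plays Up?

p = 11/13

The row player's strategy Middle is strictly dominated by Up: 7 > 5 and -5 > -8. Eliminate Middle.
The row player's mix must leave the column player indifferent between Right and Left.
  the column player's payoff from Right: p·4 + (1−p)·5 = -p + 5
  the column player's payoff from Left: p·6 + (1−p)·(-6) = 12p - 6
  -p + 5 = 12p - 6  ⇒  -13p = -11  ⇒  p = 11/13.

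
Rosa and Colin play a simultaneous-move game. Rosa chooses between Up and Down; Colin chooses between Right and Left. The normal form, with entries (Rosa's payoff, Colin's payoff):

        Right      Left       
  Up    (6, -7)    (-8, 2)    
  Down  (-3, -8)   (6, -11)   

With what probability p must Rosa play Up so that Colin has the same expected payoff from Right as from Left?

p = 1/4

Rosa's mix must leave Colin indifferent between Right and Left.
  Colin's payoff to Right: p·(-7) + (1−p)·(-8) = p - 8
  Colin's payoff to Left: p·2 + (1−p)·(-11) = 13p - 11
  p - 8 = 13p - 11  ⇒  -12p = -3  ⇒  p = 1/4.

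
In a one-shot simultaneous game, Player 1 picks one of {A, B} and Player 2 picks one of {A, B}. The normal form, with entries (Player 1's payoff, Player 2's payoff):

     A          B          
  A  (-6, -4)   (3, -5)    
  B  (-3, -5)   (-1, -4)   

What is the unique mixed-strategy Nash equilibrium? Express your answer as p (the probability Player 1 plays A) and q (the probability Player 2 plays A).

p = 1/2, q = 4/7

Set Player 2's expected payoff from A equal to that from B:
  Player 2's expected payoff from A: p·(-4) + (1−p)·(-5) = p - 5
  Player 2's expected payoff from B: p·(-5) + (1−p)·(-4) = -p - 4
  p - 5 = -p - 4  ⇒  2p = 1  ⇒  p = 1/2.
For Player 1 to be willing to mix, Player 1 must be indifferent between A and B, which pins down Player 2's mix.
  Player 1's payoff to A: q·(-6) + (1−q)·3 = -9q + 3
  Player 1's payoff to B: q·(-3) + (1−q)·(-1) = -2q - 1
  -9q + 3 = -2q - 1  ⇒  -7q = -4  ⇒  q = 4/7.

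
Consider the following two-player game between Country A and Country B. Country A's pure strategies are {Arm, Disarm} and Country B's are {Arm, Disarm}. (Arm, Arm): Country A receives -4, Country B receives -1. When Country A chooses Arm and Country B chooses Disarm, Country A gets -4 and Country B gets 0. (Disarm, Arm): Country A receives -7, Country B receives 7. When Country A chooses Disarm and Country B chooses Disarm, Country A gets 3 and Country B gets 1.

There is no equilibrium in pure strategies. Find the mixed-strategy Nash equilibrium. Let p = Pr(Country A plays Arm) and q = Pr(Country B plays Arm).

For Country B to be willing to mix, Country B must be indifferent between Arm and Disarm, which pins down Country A's mix.
  Country B's payoff to Arm: p·(-1) + (1−p)·7 = -8p + 7
  Country B's payoff to Disarm: p·0 + (1−p)·1 = -p + 1
  -8p + 7 = -p + 1  ⇒  -7p = -6  ⇒  p = 6/7.
Country A's indifference between Arm and Disarm determines Country B's mixing probability q:
  Country A's expected payoff from Arm: q·(-4) + (1−q)·(-4) = -4
  Country A's expected payoff from Disarm: q·(-7) + (1−q)·3 = -10q + 3
  -4 = -10q + 3  ⇒  10q = 7  ⇒  q = 7/10.

p = 6/7, q = 7/10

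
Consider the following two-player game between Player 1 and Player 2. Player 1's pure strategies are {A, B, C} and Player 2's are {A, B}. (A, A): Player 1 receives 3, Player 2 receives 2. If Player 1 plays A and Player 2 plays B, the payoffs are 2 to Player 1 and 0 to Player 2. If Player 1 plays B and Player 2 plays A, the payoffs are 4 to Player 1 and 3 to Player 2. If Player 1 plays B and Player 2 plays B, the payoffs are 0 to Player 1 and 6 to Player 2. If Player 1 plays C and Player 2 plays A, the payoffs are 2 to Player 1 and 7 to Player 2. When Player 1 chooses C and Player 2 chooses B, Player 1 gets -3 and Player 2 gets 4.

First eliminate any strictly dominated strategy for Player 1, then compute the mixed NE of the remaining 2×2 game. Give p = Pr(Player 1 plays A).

p = 3/5

Player 1's strategy C is strictly dominated by B: 4 > 2 and 0 > -3. Eliminate C.
Player 1's mix must leave Player 2 indifferent between A and B.
  Player 2's payoff to A: p·2 + (1−p)·3 = -p + 3
  Player 2's payoff to B: p·0 + (1−p)·6 = -6p + 6
  -p + 3 = -6p + 6  ⇒  5p = 3  ⇒  p = 3/5.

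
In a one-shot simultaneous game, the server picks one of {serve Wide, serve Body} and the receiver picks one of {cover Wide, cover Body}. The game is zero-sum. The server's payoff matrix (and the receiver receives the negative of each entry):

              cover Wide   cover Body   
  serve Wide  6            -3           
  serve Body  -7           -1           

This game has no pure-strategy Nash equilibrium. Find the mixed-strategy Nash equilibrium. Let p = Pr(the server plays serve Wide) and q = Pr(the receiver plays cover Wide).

p = 2/5, q = 2/15

The server's mix must leave the receiver indifferent between cover Wide and cover Body.
  the receiver's expected payoff from cover Wide: p·(-6) + (1−p)·7 = -13p + 7
  the receiver's expected payoff from cover Body: p·3 + (1−p)·1 = 2p + 1
  -13p + 7 = 2p + 1  ⇒  -15p = -6  ⇒  p = 2/5.
In a mixed equilibrium the server is indifferent between serve Wide and serve Body; this condition fixes q.
  the server's expected payoff from serve Wide: q·6 + (1−q)·(-3) = 9q - 3
  the server's expected payoff from serve Body: q·(-7) + (1−q)·(-1) = -6q - 1
  9q - 3 = -6q - 1  ⇒  15q = 2  ⇒  q = 2/15.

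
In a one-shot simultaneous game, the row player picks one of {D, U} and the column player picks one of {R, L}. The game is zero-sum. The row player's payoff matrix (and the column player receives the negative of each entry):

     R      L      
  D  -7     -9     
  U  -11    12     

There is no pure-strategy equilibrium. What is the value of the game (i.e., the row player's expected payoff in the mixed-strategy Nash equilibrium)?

v = -183/25

For the row player to be willing to mix, the row player must be indifferent between D and U, which pins down the column player's mix.
  the row player's payoff to D: q·(-7) + (1−q)·(-9) = 2q - 9
  the row player's payoff to U: q·(-11) + (1−q)·12 = -23q + 12
  2q - 9 = -23q + 12  ⇒  25q = 21  ⇒  q = 21/25.
The value is the row player's expected payoff against this mix (using D): (21/25)·(-7) + (4/25)·(-9) = -183/25.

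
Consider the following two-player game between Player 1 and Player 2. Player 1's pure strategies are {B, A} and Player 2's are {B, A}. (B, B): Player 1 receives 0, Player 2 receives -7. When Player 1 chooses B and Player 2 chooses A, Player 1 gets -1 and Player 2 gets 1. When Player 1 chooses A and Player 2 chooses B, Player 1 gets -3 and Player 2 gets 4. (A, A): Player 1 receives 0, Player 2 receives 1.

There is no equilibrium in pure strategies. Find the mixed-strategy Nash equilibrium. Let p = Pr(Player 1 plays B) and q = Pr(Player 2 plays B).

In a mixed equilibrium Player 2 is indifferent between B and A; this condition fixes p.
  Player 2's expected payoff from B: p·(-7) + (1−p)·4 = -11p + 4
  Player 2's expected payoff from A: p·1 + (1−p)·1 = 1
  -11p + 4 = 1  ⇒  -11p = -3  ⇒  p = 3/11.
Set Player 1's expected payoff from B equal to that from A:
  Player 1's payoff from B: q·0 + (1−q)·(-1) = q - 1
  Player 1's payoff from A: q·(-3) + (1−q)·0 = -3q
  q - 1 = -3q  ⇒  4q = 1  ⇒  q = 1/4.

p = 3/11, q = 1/4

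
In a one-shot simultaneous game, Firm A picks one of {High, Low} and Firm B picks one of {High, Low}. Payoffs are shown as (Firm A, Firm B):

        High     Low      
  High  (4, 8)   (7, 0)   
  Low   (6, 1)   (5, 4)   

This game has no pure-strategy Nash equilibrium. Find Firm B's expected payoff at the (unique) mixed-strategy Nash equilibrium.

32/11

Firm A's mix must leave Firm B indifferent between High and Low.
  Firm B's payoff to High: p·8 + (1−p)·1 = 7p + 1
  Firm B's payoff to Low: p·0 + (1−p)·4 = -4p + 4
  7p + 1 = -4p + 4  ⇒  11p = 3  ⇒  p = 3/11.
At equilibrium Firm B is indifferent across columns, so Firm B's payoff equals the payoff from High: (3/11)·8 + (8/11)·1 = 32/11.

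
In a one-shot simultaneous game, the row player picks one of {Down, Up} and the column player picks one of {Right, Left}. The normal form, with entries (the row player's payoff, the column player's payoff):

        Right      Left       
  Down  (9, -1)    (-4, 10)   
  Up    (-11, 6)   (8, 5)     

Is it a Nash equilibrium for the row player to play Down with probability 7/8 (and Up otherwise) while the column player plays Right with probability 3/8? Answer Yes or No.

No

Given the row player's mix p = 7/8, the column player's payoff from Right is -1/8 but from Left is 75/8. The column player strictly prefers Left, so the column player would not mix.
So the proposed profile is not a Nash equilibrium.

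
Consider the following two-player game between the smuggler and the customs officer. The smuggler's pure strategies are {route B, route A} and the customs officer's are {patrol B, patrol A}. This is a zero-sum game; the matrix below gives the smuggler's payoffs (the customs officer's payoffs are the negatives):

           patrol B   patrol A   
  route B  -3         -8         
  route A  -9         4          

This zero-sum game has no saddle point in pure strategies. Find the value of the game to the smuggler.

Set the smuggler's expected payoff from route B equal to that from route A:
  the smuggler's payoff from route B: q·(-3) + (1−q)·(-8) = 5q - 8
  the smuggler's payoff from route A: q·(-9) + (1−q)·4 = -13q + 4
  5q - 8 = -13q + 4  ⇒  18q = 12  ⇒  q = 2/3.
The value is the smuggler's expected payoff against this mix (using route B): (2/3)·(-3) + (1/3)·(-8) = -14/3.

v = -14/3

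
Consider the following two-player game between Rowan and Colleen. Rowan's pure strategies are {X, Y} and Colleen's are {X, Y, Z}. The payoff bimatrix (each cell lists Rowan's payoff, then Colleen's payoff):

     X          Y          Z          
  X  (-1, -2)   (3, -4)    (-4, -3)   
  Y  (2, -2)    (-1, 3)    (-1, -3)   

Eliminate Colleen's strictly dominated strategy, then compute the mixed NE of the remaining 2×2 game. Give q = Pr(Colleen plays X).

Colleen's strategy Z is strictly dominated by X: -2 > -3 and -2 > -3. Eliminate Z.
Rowan's indifference between X and Y determines Colleen's mixing probability q:
  Rowan's expected payoff from X: q·(-1) + (1−q)·3 = -4q + 3
  Rowan's expected payoff from Y: q·2 + (1−q)·(-1) = 3q - 1
  -4q + 3 = 3q - 1  ⇒  -7q = -4  ⇒  q = 4/7.

q = 4/7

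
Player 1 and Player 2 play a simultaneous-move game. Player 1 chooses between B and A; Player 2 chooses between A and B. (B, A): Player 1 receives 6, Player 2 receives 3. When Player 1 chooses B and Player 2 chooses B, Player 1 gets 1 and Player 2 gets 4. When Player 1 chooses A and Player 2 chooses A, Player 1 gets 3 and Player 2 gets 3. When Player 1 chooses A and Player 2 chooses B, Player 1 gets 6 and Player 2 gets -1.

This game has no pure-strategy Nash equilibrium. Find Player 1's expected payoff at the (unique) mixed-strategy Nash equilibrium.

33/8

Set Player 1's expected payoff from B equal to that from A:
  Player 1's payoff to B: q·6 + (1−q)·1 = 5q + 1
  Player 1's payoff to A: q·3 + (1−q)·6 = -3q + 6
  5q + 1 = -3q + 6  ⇒  8q = 5  ⇒  q = 5/8.
At equilibrium Player 1 is indifferent across rows, so Player 1's payoff equals the payoff from B: (5/8)·6 + (3/8)·1 = 33/8.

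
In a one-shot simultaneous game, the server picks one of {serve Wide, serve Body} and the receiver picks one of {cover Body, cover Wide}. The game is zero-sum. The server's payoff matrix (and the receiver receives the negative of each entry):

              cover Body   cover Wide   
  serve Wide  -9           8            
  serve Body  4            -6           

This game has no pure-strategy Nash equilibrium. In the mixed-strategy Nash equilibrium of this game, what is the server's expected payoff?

-22/27

The server's indifference between serve Wide and serve Body determines the receiver's mixing probability q:
  the server's payoff to serve Wide: q·(-9) + (1−q)·8 = -17q + 8
  the server's payoff to serve Body: q·4 + (1−q)·(-6) = 10q - 6
  -17q + 8 = 10q - 6  ⇒  -27q = -14  ⇒  q = 14/27.
At equilibrium the server is indifferent across rows, so the server's payoff equals the payoff from serve Wide: (14/27)·(-9) + (13/27)·8 = -22/27.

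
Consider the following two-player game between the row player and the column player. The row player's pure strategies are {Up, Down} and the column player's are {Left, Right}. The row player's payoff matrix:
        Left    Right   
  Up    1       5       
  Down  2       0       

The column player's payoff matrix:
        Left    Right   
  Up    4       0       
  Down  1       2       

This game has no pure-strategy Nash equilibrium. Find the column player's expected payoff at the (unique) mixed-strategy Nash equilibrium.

For the column player to be willing to mix, the column player must be indifferent between Left and Right, which pins down the row player's mix.
  the column player's payoff from Left: p·4 + (1−p)·1 = 3p + 1
  the column player's payoff from Right: p·0 + (1−p)·2 = -2p + 2
  3p + 1 = -2p + 2  ⇒  5p = 1  ⇒  p = 1/5.
At equilibrium the column player is indifferent across columns, so the column player's payoff equals the payoff from Left: (1/5)·4 + (4/5)·1 = 8/5.

8/5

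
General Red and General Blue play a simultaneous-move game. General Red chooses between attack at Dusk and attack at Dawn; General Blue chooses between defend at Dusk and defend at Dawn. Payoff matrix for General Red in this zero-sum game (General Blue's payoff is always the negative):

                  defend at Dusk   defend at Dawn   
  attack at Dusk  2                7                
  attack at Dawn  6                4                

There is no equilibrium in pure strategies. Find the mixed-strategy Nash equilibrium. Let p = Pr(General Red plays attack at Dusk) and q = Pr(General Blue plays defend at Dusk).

p = 2/7, q = 3/7

General Blue's indifference between defend at Dusk and defend at Dawn determines General Red's mixing probability p:
  General Blue's expected payoff from defend at Dusk: p·(-2) + (1−p)·(-6) = 4p - 6
  General Blue's expected payoff from defend at Dawn: p·(-7) + (1−p)·(-4) = -3p - 4
  4p - 6 = -3p - 4  ⇒  7p = 2  ⇒  p = 2/7.
Set General Red's expected payoff from attack at Dusk equal to that from attack at Dawn:
  General Red's expected payoff from attack at Dusk: q·2 + (1−q)·7 = -5q + 7
  General Red's expected payoff from attack at Dawn: q·6 + (1−q)·4 = 2q + 4
  -5q + 7 = 2q + 4  ⇒  -7q = -3  ⇒  q = 3/7.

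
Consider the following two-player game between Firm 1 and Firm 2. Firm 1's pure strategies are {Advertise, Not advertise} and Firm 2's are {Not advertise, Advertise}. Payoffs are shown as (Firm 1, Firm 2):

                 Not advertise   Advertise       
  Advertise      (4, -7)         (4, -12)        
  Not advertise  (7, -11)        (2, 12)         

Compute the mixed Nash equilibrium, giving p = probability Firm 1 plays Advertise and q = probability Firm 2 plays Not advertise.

For Firm 2 to be willing to mix, Firm 2 must be indifferent between Not advertise and Advertise, which pins down Firm 1's mix.
  Firm 2's payoff from Not advertise: p·(-7) + (1−p)·(-11) = 4p - 11
  Firm 2's payoff from Advertise: p·(-12) + (1−p)·12 = -24p + 12
  4p - 11 = -24p + 12  ⇒  28p = 23  ⇒  p = 23/28.
In a mixed equilibrium Firm 1 is indifferent between Advertise and Not advertise; this condition fixes q.
  Firm 1's expected payoff from Advertise: q·4 + (1−q)·4 = 4
  Firm 1's expected payoff from Not advertise: q·7 + (1−q)·2 = 5q + 2
  4 = 5q + 2  ⇒  -5q = -2  ⇒  q = 2/5.

p = 23/28, q = 2/5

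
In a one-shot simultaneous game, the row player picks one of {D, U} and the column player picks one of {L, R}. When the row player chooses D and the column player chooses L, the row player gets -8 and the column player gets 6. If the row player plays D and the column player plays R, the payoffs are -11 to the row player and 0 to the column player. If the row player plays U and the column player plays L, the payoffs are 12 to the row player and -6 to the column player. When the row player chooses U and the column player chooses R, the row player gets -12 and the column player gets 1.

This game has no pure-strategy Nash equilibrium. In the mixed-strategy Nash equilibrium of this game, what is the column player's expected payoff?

6/13

For the column player to be willing to mix, the column player must be indifferent between L and R, which pins down the row player's mix.
  the column player's payoff from L: p·6 + (1−p)·(-6) = 12p - 6
  the column player's payoff from R: p·0 + (1−p)·1 = -p + 1
  12p - 6 = -p + 1  ⇒  13p = 7  ⇒  p = 7/13.
At equilibrium the column player is indifferent across columns, so the column player's payoff equals the payoff from L: (7/13)·6 + (6/13)·(-6) = 6/13.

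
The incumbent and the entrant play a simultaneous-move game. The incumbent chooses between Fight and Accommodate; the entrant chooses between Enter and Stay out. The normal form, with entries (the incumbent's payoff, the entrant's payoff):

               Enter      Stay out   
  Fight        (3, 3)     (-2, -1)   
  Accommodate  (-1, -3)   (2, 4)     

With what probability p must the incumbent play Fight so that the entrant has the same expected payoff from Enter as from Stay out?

p = 7/11

The entrant's indifference between Enter and Stay out determines the incumbent's mixing probability p:
  the entrant's expected payoff from Enter: p·3 + (1−p)·(-3) = 6p - 3
  the entrant's expected payoff from Stay out: p·(-1) + (1−p)·4 = -5p + 4
  6p - 3 = -5p + 4  ⇒  11p = 7  ⇒  p = 7/11.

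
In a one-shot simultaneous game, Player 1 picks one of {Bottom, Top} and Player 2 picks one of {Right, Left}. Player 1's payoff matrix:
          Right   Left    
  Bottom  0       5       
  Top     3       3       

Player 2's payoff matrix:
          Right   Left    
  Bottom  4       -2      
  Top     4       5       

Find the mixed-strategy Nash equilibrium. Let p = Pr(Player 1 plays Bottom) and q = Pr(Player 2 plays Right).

p = 1/7, q = 2/5

Set Player 2's expected payoff from Right equal to that from Left:
  Player 2's payoff to Right: p·4 + (1−p)·4 = 4
  Player 2's payoff to Left: p·(-2) + (1−p)·5 = -7p + 5
  4 = -7p + 5  ⇒  7p = 1  ⇒  p = 1/7.
Set Player 1's expected payoff from Bottom equal to that from Top:
  Player 1's payoff to Bottom: q·0 + (1−q)·5 = -5q + 5
  Player 1's payoff to Top: q·3 + (1−q)·3 = 3
  -5q + 5 = 3  ⇒  -5q = -2  ⇒  q = 2/5.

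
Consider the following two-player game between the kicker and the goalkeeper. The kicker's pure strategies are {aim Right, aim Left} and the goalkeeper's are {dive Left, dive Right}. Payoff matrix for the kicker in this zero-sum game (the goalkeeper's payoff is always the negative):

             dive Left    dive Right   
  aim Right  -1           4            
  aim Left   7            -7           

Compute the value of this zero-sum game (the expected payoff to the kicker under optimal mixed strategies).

v = 21/19

The kicker's indifference between aim Right and aim Left determines the goalkeeper's mixing probability q:
  the kicker's expected payoff from aim Right: q·(-1) + (1−q)·4 = -5q + 4
  the kicker's expected payoff from aim Left: q·7 + (1−q)·(-7) = 14q - 7
  -5q + 4 = 14q - 7  ⇒  -19q = -11  ⇒  q = 11/19.
The value is the kicker's expected payoff against this mix (using aim Right): (11/19)·(-1) + (8/19)·4 = 21/19.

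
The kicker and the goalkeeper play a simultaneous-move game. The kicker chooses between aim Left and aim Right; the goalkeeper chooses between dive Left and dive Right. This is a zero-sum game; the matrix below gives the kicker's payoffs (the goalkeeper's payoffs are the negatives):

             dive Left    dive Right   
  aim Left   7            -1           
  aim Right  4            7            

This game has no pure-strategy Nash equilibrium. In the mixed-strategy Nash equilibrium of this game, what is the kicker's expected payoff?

In a mixed equilibrium the kicker is indifferent between aim Left and aim Right; this condition fixes q.
  the kicker's payoff to aim Left: q·7 + (1−q)·(-1) = 8q - 1
  the kicker's payoff to aim Right: q·4 + (1−q)·7 = -3q + 7
  8q - 1 = -3q + 7  ⇒  11q = 8  ⇒  q = 8/11.
At equilibrium the kicker is indifferent across rows, so the kicker's payoff equals the payoff from aim Left: (8/11)·7 + (3/11)·(-1) = 53/11.

53/11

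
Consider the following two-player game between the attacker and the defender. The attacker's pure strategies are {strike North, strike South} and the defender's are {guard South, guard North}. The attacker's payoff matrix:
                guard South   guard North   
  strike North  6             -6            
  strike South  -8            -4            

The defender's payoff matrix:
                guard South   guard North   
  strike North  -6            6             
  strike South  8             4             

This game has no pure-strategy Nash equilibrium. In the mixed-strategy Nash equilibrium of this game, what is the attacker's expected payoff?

-9/2

The attacker's indifference between strike North and strike South determines the defender's mixing probability q:
  the attacker's payoff from strike North: q·6 + (1−q)·(-6) = 12q - 6
  the attacker's payoff from strike South: q·(-8) + (1−q)·(-4) = -4q - 4
  12q - 6 = -4q - 4  ⇒  16q = 2  ⇒  q = 1/8.
At equilibrium the attacker is indifferent across rows, so the attacker's payoff equals the payoff from strike North: (1/8)·6 + (7/8)·(-6) = -9/2.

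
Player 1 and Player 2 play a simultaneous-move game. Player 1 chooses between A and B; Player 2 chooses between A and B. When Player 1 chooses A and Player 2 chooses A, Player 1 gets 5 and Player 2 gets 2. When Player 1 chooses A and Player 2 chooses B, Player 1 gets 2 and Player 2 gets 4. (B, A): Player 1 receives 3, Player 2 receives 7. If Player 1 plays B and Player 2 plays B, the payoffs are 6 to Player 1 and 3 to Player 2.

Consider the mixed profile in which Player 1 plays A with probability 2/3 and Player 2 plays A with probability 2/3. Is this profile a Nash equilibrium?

Check Player 2's indifference given Player 1's mix p = 2/3:
  payoff from A = 11/3; payoff from B = 11/3 — equal.
Check Player 1's indifference given Player 2's mix q = 2/3:
  payoff from A = 4; payoff from B = 4 — equal.
Both players are indifferent, so neither can profitably deviate.

Yes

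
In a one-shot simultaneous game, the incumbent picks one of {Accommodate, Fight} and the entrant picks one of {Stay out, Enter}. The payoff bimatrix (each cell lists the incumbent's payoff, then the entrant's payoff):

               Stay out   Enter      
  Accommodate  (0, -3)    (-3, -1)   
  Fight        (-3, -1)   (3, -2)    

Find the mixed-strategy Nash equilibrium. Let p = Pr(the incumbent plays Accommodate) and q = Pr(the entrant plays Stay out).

p = 1/3, q = 2/3

The entrant's indifference between Stay out and Enter determines the incumbent's mixing probability p:
  the entrant's expected payoff from Stay out: p·(-3) + (1−p)·(-1) = -2p - 1
  the entrant's expected payoff from Enter: p·(-1) + (1−p)·(-2) = p - 2
  -2p - 1 = p - 2  ⇒  -3p = -1  ⇒  p = 1/3.
The entrant's mix must leave the incumbent indifferent between Accommodate and Fight.
  the incumbent's expected payoff from Accommodate: q·0 + (1−q)·(-3) = 3q - 3
  the incumbent's expected payoff from Fight: q·(-3) + (1−q)·3 = -6q + 3
  3q - 3 = -6q + 3  ⇒  9q = 6  ⇒  q = 2/3.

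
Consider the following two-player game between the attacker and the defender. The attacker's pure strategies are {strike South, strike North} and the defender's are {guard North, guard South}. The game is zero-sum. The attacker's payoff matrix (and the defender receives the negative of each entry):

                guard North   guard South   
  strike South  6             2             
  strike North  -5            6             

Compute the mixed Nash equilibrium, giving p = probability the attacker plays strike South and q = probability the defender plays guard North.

p = 11/15, q = 4/15

In a mixed equilibrium the defender is indifferent between guard North and guard South; this condition fixes p.
  the defender's payoff from guard North: p·(-6) + (1−p)·5 = -11p + 5
  the defender's payoff from guard South: p·(-2) + (1−p)·(-6) = 4p - 6
  -11p + 5 = 4p - 6  ⇒  -15p = -11  ⇒  p = 11/15.
The defender's mix must leave the attacker indifferent between strike South and strike North.
  the attacker's payoff to strike South: q·6 + (1−q)·2 = 4q + 2
  the attacker's payoff to strike North: q·(-5) + (1−q)·6 = -11q + 6
  4q + 2 = -11q + 6  ⇒  15q = 4  ⇒  q = 4/15.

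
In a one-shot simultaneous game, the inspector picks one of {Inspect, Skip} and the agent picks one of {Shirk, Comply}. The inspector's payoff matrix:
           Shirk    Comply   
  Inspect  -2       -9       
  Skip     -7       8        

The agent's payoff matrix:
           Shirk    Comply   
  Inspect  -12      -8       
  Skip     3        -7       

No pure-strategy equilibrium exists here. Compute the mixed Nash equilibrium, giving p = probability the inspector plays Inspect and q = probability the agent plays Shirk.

For the agent to be willing to mix, the agent must be indifferent between Shirk and Comply, which pins down the inspector's mix.
  the agent's expected payoff from Shirk: p·(-12) + (1−p)·3 = -15p + 3
  the agent's expected payoff from Comply: p·(-8) + (1−p)·(-7) = -p - 7
  -15p + 3 = -p - 7  ⇒  -14p = -10  ⇒  p = 5/7.
For the inspector to be willing to mix, the inspector must be indifferent between Inspect and Skip, which pins down the agent's mix.
  the inspector's expected payoff from Inspect: q·(-2) + (1−q)·(-9) = 7q - 9
  the inspector's expected payoff from Skip: q·(-7) + (1−q)·8 = -15q + 8
  7q - 9 = -15q + 8  ⇒  22q = 17  ⇒  q = 17/22.

p = 5/7, q = 17/22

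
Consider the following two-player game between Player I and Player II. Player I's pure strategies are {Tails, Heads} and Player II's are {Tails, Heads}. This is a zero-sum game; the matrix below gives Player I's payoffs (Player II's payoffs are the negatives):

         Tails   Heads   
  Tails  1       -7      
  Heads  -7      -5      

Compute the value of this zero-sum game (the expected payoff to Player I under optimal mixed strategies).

Set Player I's expected payoff from Tails equal to that from Heads:
  Player I's expected payoff from Tails: q·1 + (1−q)·(-7) = 8q - 7
  Player I's expected payoff from Heads: q·(-7) + (1−q)·(-5) = -2q - 5
  8q - 7 = -2q - 5  ⇒  10q = 2  ⇒  q = 1/5.
The value is Player I's expected payoff against this mix (using Tails): (1/5)·1 + (4/5)·(-7) = -27/5.

v = -27/5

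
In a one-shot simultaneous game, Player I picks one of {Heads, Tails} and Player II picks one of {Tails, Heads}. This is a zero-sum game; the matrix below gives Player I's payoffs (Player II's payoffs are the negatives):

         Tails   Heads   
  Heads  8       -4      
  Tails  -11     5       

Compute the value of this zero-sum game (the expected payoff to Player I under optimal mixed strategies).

v = -1/7

In a mixed equilibrium Player I is indifferent between Heads and Tails; this condition fixes q.
  Player I's payoff from Heads: q·8 + (1−q)·(-4) = 12q - 4
  Player I's payoff from Tails: q·(-11) + (1−q)·5 = -16q + 5
  12q - 4 = -16q + 5  ⇒  28q = 9  ⇒  q = 9/28.
The value is Player I's expected payoff against this mix (using Heads): (9/28)·8 + (19/28)·(-4) = -1/7.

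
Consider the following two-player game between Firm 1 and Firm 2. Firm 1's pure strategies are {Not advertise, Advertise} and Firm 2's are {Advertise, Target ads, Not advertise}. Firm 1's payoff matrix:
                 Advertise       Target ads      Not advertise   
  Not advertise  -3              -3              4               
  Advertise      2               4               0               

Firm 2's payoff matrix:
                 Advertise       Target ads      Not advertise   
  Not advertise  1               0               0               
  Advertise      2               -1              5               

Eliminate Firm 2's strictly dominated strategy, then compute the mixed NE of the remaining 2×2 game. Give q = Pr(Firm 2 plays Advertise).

Firm 2's strategy Target ads is strictly dominated by Advertise: 1 > 0 and 2 > -1. Eliminate Target ads.
Set Firm 1's expected payoff from Not advertise equal to that from Advertise:
  Firm 1's payoff to Not advertise: q·(-3) + (1−q)·4 = -7q + 4
  Firm 1's payoff to Advertise: q·2 + (1−q)·0 = 2q
  -7q + 4 = 2q  ⇒  -9q = -4  ⇒  q = 4/9.

q = 4/9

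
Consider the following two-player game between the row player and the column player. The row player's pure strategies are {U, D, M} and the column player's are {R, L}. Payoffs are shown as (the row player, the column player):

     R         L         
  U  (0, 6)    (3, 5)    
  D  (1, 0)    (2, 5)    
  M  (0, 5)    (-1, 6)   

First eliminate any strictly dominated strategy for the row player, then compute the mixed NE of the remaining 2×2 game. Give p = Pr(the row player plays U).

The row player's strategy M is strictly dominated by D: 1 > 0 and 2 > -1. Eliminate M.
The column player's indifference between R and L determines the row player's mixing probability p:
  the column player's payoff to R: p·6 + (1−p)·0 = 6p
  the column player's payoff to L: p·5 + (1−p)·5 = 5
  6p = 5  ⇒  6p = 5  ⇒  p = 5/6.

p = 5/6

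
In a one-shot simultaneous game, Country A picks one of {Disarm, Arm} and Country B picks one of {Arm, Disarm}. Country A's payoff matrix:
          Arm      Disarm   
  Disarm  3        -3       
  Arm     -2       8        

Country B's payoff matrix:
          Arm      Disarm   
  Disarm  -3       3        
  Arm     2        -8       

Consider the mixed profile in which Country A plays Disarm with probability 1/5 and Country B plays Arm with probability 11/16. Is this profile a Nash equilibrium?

No

Given Country A's mix p = 1/5, Country B's payoff from Arm is 1 but from Disarm is -29/5. Country B strictly prefers Arm, so Country B would not mix.
So the proposed profile is not a Nash equilibrium.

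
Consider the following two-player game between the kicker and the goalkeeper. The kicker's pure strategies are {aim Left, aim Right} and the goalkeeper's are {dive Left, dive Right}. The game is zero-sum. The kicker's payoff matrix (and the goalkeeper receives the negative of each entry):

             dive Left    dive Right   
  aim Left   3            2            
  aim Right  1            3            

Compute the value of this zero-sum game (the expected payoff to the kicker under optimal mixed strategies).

The kicker's indifference between aim Left and aim Right determines the goalkeeper's mixing probability q:
  the kicker's payoff from aim Left: q·3 + (1−q)·2 = q + 2
  the kicker's payoff from aim Right: q·1 + (1−q)·3 = -2q + 3
  q + 2 = -2q + 3  ⇒  3q = 1  ⇒  q = 1/3.
The value is the kicker's expected payoff against this mix (using aim Left): (1/3)·3 + (2/3)·2 = 7/3.

v = 7/3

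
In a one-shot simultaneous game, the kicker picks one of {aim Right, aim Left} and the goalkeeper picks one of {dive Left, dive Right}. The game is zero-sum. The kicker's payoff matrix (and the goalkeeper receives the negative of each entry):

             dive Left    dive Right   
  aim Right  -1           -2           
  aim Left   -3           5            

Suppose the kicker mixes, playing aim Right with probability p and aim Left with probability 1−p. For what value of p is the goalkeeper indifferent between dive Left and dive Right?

For the goalkeeper to be willing to mix, the goalkeeper must be indifferent between dive Left and dive Right, which pins down the kicker's mix.
  the goalkeeper's payoff to dive Left: p·1 + (1−p)·3 = -2p + 3
  the goalkeeper's payoff to dive Right: p·2 + (1−p)·(-5) = 7p - 5
  -2p + 3 = 7p - 5  ⇒  -9p = -8  ⇒  p = 8/9.

p = 8/9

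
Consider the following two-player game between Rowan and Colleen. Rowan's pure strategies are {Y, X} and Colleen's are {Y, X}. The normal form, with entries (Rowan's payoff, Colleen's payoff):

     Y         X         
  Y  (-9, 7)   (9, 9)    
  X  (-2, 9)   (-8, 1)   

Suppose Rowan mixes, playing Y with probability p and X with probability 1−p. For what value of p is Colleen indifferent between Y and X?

Colleen's indifference between Y and X determines Rowan's mixing probability p:
  Colleen's payoff to Y: p·7 + (1−p)·9 = -2p + 9
  Colleen's payoff to X: p·9 + (1−p)·1 = 8p + 1
  -2p + 9 = 8p + 1  ⇒  -10p = -8  ⇒  p = 4/5.

p = 4/5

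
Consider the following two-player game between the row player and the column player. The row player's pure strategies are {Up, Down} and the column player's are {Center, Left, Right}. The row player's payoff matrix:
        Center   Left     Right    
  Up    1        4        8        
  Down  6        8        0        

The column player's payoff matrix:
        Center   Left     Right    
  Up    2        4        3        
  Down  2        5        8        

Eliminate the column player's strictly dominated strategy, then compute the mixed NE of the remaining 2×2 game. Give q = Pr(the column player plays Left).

The column player's strategy Center is strictly dominated by Left: 4 > 2 and 5 > 2. Eliminate Center.
In a mixed equilibrium the row player is indifferent between Up and Down; this condition fixes q.
  the row player's payoff to Up: q·4 + (1−q)·8 = -4q + 8
  the row player's payoff to Down: q·8 + (1−q)·0 = 8q
  -4q + 8 = 8q  ⇒  -12q = -8  ⇒  q = 2/3.

q = 2/3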